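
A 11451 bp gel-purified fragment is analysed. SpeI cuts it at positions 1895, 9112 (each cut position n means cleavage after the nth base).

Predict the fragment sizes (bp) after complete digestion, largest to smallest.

Linear molecule, 2 cuts → 3 fragments:
  1895 − 0 = 1895 bp
  9112 − 1895 = 7217 bp
  11451 − 9112 = 2339 bp
Sorted largest to smallest: 7217, 2339, 1895 bp.

7217, 2339, 1895 bp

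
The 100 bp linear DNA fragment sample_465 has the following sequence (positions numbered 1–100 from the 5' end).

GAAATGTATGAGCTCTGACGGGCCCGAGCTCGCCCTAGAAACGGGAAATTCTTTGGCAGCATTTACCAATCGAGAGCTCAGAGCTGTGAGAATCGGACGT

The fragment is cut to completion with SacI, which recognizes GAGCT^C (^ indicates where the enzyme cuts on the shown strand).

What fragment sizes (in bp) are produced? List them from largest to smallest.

SacI sites (GAGCTC) start at positions 10, 26, 74.
SacI cuts after base 5 of each site (before the last base), so after positions 14, 30, 78.
Linear molecule, 3 cuts → 4 fragments:
  1–14 → 14 bp
  15–30 → 16 bp
  31–78 → 48 bp
  79–100 → 22 bp
Sorted largest to smallest: 48, 22, 16, 14 bp.

48, 22, 16, 14 bp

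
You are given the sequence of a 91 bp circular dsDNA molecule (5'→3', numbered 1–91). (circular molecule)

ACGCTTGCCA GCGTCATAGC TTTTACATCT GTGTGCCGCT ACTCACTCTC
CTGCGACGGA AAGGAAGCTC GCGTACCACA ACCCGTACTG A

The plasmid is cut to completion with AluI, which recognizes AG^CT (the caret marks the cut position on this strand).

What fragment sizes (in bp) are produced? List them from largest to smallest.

AluI sites (AGCT) start at positions 18, 66.
AluI cuts after base 2 of each site, so after positions 19, 67.
Circular molecule, 2 cuts → 2 fragments:
  20–67 → 48 bp
  68–91 then 1–19 → 24 + 19 = 43 bp
Sorted largest to smallest: 48, 43 bp.

48, 43 bp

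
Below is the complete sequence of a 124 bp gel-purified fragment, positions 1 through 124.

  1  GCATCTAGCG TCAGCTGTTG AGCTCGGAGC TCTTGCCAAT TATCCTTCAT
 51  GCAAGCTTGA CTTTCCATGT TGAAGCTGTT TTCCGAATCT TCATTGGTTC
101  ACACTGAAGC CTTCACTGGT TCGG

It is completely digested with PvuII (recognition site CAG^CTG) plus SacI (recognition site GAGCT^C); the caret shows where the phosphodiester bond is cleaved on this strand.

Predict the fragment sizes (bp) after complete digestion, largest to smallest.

The PvuII site (CAGCTG) starts at position 12.
PvuII cuts after base 3 of each site, so after position 14.
SacI sites (GAGCTC) start at positions 20, 27.
SacI cuts after base 5 of each site (before the last base), so after positions 24, 31.
Combined cut positions: 14, 24, 31.
Linear molecule, 3 cuts → 4 fragments:
  1–14 → 14 bp
  15–24 → 10 bp
  25–31 → 7 bp
  32–124 → 93 bp
Sorted largest to smallest: 93, 14, 10, 7 bp.

93, 14, 10, 7 bp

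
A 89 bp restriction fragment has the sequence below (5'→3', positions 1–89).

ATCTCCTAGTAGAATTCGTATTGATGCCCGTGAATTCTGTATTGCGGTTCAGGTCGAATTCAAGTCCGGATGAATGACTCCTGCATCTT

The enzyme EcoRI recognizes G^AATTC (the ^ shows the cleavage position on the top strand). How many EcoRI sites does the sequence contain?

3

GAATTC occurs starting at positions 12, 32, 56.
EcoRI cuts at 3 sites.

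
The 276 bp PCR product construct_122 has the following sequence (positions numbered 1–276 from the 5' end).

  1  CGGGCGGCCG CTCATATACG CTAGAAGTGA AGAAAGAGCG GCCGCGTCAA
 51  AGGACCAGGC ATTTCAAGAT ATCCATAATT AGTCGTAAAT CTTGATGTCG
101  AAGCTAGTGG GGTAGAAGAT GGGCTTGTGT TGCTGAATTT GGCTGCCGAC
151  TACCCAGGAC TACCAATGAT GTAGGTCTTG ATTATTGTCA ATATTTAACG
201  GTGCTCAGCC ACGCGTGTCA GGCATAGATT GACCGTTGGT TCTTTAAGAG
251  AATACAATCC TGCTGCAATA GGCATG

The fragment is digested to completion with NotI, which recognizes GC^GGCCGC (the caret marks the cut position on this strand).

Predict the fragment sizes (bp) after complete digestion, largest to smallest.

NotI sites (GCGGCCGC) start at positions 4, 38.
NotI cuts after base 2 of each site, so after positions 5, 39.
Linear molecule, 2 cuts → 3 fragments:
  1–5 → 5 bp
  6–39 → 34 bp
  40–276 → 237 bp
Sorted largest to smallest: 237, 34, 5 bp.

237, 34, 5 bp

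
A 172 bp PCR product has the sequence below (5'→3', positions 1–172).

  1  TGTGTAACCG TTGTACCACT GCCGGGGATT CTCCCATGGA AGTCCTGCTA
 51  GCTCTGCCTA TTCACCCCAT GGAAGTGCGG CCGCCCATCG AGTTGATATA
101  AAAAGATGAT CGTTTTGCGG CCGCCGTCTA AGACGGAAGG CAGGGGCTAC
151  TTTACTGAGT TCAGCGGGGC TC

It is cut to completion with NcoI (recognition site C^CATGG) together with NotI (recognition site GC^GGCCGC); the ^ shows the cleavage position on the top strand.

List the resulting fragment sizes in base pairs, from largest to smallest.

NcoI sites (CCATGG) start at positions 34, 67.
NcoI cuts after the first base of each site, so after positions 34, 67.
NotI sites (GCGGCCGC) start at positions 77, 117.
NotI cuts after base 2 of each site, so after positions 78, 118.
Combined cut positions: 34, 67, 78, 118.
Linear molecule, 4 cuts → 5 fragments:
  1–34 → 34 bp
  35–67 → 33 bp
  68–78 → 11 bp
  79–118 → 40 bp
  119–172 → 54 bp
Sorted largest to smallest: 54, 40, 34, 33, 11 bp.

54, 40, 34, 33, 11 bp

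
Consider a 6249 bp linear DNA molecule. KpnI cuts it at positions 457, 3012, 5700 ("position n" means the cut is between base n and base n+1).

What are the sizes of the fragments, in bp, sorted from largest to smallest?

2688, 2555, 549, 457 bp

Linear molecule, 3 cuts → 4 fragments:
  457 − 0 = 457 bp
  3012 − 457 = 2555 bp
  5700 − 3012 = 2688 bp
  6249 − 5700 = 549 bp
Sorted largest to smallest: 2688, 2555, 549, 457 bp.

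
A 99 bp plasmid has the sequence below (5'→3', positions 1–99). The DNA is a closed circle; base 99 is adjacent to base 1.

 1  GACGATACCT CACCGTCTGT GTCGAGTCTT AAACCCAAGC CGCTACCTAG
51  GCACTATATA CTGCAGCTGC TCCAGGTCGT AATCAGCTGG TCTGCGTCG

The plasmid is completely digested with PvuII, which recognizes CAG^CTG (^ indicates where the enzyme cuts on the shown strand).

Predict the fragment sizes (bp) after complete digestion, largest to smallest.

79, 20 bp

PvuII sites (CAGCTG) start at positions 64, 84.
PvuII cuts after base 3 of each site, so after positions 66, 86.
Circular molecule, 2 cuts → 2 fragments:
  67–86 → 20 bp
  87–99 then 1–66 → 13 + 66 = 79 bp
Sorted largest to smallest: 79, 20 bp.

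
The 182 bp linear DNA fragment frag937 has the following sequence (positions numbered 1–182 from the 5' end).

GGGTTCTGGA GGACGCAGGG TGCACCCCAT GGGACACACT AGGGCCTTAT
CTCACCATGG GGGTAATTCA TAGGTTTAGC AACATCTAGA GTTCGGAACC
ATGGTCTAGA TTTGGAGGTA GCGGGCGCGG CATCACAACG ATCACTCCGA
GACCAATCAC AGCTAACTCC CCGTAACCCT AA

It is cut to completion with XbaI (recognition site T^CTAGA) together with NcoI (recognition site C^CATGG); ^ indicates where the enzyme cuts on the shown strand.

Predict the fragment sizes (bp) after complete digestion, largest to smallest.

XbaI sites (TCTAGA) start at positions 85, 105.
XbaI cuts after the first base of each site, so after positions 85, 105.
NcoI sites (CCATGG) start at positions 27, 55, 99.
NcoI cuts after the first base of each site, so after positions 27, 55, 99.
Combined cut positions: 27, 55, 85, 99, 105.
Linear molecule, 5 cuts → 6 fragments:
  1–27 → 27 bp
  28–55 → 28 bp
  56–85 → 30 bp
  86–99 → 14 bp
  100–105 → 6 bp
  106–182 → 77 bp
Sorted largest to smallest: 77, 30, 28, 27, 14, 6 bp.

77, 30, 28, 27, 14, 6 bp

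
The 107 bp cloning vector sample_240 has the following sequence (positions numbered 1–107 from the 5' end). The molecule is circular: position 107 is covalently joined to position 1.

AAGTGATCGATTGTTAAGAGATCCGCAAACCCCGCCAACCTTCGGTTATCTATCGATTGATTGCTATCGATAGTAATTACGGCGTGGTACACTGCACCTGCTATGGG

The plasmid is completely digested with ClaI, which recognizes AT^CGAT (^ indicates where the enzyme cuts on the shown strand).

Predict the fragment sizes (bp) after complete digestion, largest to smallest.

47, 46, 14 bp

ClaI sites (ATCGAT) start at positions 6, 52, 66.
ClaI cuts after base 2 of each site, so after positions 7, 53, 67.
Circular molecule, 3 cuts → 3 fragments:
  8–53 → 46 bp
  54–67 → 14 bp
  68–107 then 1–7 → 40 + 7 = 47 bp
Sorted largest to smallest: 47, 46, 14 bp.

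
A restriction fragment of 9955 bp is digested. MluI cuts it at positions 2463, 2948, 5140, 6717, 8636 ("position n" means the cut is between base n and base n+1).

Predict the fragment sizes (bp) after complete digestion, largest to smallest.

Linear molecule, 5 cuts → 6 fragments:
  2463 − 0 = 2463 bp
  2948 − 2463 = 485 bp
  5140 − 2948 = 2192 bp
  6717 − 5140 = 1577 bp
  8636 − 6717 = 1919 bp
  9955 − 8636 = 1319 bp
Sorted largest to smallest: 2463, 2192, 1919, 1577, 1319, 485 bp.

2463, 2192, 1919, 1577, 1319, 485 bp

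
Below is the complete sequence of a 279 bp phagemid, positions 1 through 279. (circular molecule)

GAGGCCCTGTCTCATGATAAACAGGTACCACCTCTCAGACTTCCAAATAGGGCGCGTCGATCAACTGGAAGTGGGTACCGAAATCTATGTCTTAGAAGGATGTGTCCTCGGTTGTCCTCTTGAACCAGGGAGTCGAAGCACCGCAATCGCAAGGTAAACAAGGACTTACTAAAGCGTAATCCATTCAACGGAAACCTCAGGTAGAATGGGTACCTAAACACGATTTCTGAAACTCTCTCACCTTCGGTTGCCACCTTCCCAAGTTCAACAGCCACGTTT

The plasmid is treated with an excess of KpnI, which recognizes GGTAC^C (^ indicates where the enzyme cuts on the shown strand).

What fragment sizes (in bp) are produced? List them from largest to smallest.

135, 94, 50 bp

KpnI sites (GGTACC) start at positions 24, 74, 209.
KpnI cuts after base 5 of each site (before the last base), so after positions 28, 78, 213.
Circular molecule, 3 cuts → 3 fragments:
  29–78 → 50 bp
  79–213 → 135 bp
  214–279 then 1–28 → 66 + 28 = 94 bp
Sorted largest to smallest: 135, 94, 50 bp.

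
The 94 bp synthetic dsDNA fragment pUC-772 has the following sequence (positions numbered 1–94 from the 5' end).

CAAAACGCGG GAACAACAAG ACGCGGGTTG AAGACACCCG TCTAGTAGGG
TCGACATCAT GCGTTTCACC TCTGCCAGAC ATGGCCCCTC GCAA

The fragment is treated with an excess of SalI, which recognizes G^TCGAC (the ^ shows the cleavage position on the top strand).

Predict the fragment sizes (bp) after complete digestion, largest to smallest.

50, 44 bp

The SalI site (GTCGAC) starts at position 50.
SalI cuts after the first base of each site, so after position 50.
Linear molecule, 1 cut → 2 fragments:
  1–50 → 50 bp
  51–94 → 44 bp
Sorted largest to smallest: 50, 44 bp.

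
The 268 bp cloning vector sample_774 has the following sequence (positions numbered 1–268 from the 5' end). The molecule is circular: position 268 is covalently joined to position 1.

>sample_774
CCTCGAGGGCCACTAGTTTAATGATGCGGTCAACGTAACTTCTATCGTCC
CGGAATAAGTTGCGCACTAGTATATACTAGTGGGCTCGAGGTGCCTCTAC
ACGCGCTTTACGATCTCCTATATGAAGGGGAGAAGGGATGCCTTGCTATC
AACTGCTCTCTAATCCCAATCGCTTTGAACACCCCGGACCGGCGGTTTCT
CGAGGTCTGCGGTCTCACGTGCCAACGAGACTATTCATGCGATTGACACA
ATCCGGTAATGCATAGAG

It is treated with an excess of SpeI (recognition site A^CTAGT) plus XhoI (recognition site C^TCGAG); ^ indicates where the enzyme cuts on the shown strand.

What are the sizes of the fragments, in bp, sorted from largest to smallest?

114, 71, 54, 10, 10, 9 bp

SpeI sites (ACTAGT) start at positions 12, 66, 76.
SpeI cuts after the first base of each site, so after positions 12, 66, 76.
XhoI sites (CTCGAG) start at positions 2, 85, 199.
XhoI cuts after the first base of each site, so after positions 2, 85, 199.
Combined cut positions: 2, 12, 66, 76, 85, 199.
Circular molecule, 6 cuts → 6 fragments:
  3–12 → 10 bp
  13–66 → 54 bp
  67–76 → 10 bp
  77–85 → 9 bp
  86–199 → 114 bp
  200–268 then 1–2 → 69 + 2 = 71 bp
Sorted largest to smallest: 114, 71, 54, 10, 10, 9 bp.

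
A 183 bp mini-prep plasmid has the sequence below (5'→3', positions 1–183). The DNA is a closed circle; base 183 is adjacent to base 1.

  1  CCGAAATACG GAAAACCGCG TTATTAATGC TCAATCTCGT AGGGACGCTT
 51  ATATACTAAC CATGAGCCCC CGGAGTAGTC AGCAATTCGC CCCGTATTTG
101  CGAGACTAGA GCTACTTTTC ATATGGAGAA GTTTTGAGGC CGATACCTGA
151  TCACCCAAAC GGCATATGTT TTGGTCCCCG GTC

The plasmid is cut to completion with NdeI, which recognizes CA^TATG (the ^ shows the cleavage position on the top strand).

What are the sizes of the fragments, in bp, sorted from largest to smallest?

140, 43 bp

NdeI sites (CATATG) start at positions 120, 163.
NdeI cuts after base 2 of each site, so after positions 121, 164.
Circular molecule, 2 cuts → 2 fragments:
  122–164 → 43 bp
  165–183 then 1–121 → 19 + 121 = 140 bp
Sorted largest to smallest: 140, 43 bp.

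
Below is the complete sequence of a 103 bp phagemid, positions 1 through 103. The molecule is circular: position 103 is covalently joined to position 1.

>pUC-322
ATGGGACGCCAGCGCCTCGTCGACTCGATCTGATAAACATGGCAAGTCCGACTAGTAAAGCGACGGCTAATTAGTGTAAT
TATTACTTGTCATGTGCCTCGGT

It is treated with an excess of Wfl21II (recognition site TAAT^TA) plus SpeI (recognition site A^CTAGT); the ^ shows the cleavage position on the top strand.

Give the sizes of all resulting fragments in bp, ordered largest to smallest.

Wfl21II sites (TAATTA) start at positions 68, 77.
Wfl21II cuts after base 4 of each site, so after positions 71, 80.
The SpeI site (ACTAGT) starts at position 51.
SpeI cuts after the first base of each site, so after position 51.
Combined cut positions: 51, 71, 80.
Circular molecule, 3 cuts → 3 fragments:
  52–71 → 20 bp
  72–80 → 9 bp
  81–103 then 1–51 → 23 + 51 = 74 bp
Sorted largest to smallest: 74, 20, 9 bp.

74, 20, 9 bp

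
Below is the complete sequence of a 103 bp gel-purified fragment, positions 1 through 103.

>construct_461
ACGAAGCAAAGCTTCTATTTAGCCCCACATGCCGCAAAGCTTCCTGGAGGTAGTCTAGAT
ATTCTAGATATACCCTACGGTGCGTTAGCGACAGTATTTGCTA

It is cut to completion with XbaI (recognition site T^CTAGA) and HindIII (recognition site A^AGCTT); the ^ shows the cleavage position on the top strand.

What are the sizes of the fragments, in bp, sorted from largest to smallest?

XbaI sites (TCTAGA) start at positions 54, 63.
XbaI cuts after the first base of each site, so after positions 54, 63.
HindIII sites (AAGCTT) start at positions 9, 37.
HindIII cuts after the first base of each site, so after positions 9, 37.
Combined cut positions: 9, 37, 54, 63.
Linear molecule, 4 cuts → 5 fragments:
  1–9 → 9 bp
  10–37 → 28 bp
  38–54 → 17 bp
  55–63 → 9 bp
  64–103 → 40 bp
Sorted largest to smallest: 40, 28, 17, 9, 9 bp.

40, 28, 17, 9, 9 bp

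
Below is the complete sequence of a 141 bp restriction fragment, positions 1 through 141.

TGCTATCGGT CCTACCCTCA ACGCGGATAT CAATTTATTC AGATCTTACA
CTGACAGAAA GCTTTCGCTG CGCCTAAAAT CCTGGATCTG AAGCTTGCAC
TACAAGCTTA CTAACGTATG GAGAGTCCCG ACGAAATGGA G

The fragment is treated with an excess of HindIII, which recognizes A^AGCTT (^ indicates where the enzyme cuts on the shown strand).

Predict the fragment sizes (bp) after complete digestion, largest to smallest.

HindIII sites (AAGCTT) start at positions 59, 91, 104.
HindIII cuts after the first base of each site, so after positions 59, 91, 104.
Linear molecule, 3 cuts → 4 fragments:
  1–59 → 59 bp
  60–91 → 32 bp
  92–104 → 13 bp
  105–141 → 37 bp
Sorted largest to smallest: 59, 37, 32, 13 bp.

59, 37, 32, 13 bp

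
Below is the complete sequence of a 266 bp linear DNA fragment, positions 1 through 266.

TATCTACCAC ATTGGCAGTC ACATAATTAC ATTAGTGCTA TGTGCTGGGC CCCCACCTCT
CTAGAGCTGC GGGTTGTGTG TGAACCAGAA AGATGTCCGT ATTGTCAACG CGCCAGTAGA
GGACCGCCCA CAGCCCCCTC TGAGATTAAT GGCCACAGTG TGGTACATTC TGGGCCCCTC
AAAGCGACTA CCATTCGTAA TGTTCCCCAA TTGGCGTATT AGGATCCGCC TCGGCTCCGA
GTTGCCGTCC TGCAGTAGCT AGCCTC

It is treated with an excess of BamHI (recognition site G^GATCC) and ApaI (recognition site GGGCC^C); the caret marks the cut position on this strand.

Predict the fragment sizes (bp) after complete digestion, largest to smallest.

125, 51, 46, 44 bp

The BamHI site (GGATCC) starts at position 222.
BamHI cuts after the first base of each site, so after position 222.
ApaI sites (GGGCCC) start at positions 47, 172.
ApaI cuts after base 5 of each site (before the last base), so after positions 51, 176.
Combined cut positions: 51, 176, 222.
Linear molecule, 3 cuts → 4 fragments:
  1–51 → 51 bp
  52–176 → 125 bp
  177–222 → 46 bp
  223–266 → 44 bp
Sorted largest to smallest: 125, 51, 46, 44 bp.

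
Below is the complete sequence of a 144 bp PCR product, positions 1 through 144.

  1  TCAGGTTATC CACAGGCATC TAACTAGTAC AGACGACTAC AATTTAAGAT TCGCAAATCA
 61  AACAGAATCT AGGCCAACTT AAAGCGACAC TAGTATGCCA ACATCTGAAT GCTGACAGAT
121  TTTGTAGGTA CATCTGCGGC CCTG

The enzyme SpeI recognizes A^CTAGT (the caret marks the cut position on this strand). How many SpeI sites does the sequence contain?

2

ACTAGT occurs starting at positions 23, 89.
SpeI cuts at 2 sites.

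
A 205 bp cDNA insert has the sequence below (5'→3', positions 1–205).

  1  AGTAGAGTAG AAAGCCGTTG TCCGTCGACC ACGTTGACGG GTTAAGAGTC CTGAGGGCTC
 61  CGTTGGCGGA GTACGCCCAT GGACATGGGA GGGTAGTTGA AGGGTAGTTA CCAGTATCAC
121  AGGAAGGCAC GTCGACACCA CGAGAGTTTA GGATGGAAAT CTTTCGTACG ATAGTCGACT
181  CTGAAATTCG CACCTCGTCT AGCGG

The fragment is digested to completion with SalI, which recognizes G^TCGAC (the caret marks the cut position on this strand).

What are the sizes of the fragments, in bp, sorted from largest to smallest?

SalI sites (GTCGAC) start at positions 24, 131, 174.
SalI cuts after the first base of each site, so after positions 24, 131, 174.
Linear molecule, 3 cuts → 4 fragments:
  1–24 → 24 bp
  25–131 → 107 bp
  132–174 → 43 bp
  175–205 → 31 bp
Sorted largest to smallest: 107, 43, 31, 24 bp.

107, 43, 31, 24 bp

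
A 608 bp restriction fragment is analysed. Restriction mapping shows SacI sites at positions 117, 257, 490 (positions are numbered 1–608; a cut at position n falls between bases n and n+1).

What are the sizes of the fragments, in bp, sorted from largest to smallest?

Linear molecule, 3 cuts → 4 fragments:
  117 − 0 = 117 bp
  257 − 117 = 140 bp
  490 − 257 = 233 bp
  608 − 490 = 118 bp
Sorted largest to smallest: 233, 140, 118, 117 bp.

233, 140, 118, 117 bp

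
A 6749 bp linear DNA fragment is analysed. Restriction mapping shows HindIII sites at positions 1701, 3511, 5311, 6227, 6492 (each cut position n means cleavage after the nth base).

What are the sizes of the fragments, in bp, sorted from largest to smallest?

1810, 1800, 1701, 916, 265, 257 bp

Linear molecule, 5 cuts → 6 fragments:
  1701 − 0 = 1701 bp
  3511 − 1701 = 1810 bp
  5311 − 3511 = 1800 bp
  6227 − 5311 = 916 bp
  6492 − 6227 = 265 bp
  6749 − 6492 = 257 bp
Sorted largest to smallest: 1810, 1800, 1701, 916, 265, 257 bp.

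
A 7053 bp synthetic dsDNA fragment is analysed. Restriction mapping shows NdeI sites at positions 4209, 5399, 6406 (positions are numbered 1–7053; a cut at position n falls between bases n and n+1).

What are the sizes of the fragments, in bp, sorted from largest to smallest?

4209, 1190, 1007, 647 bp

Linear molecule, 3 cuts → 4 fragments:
  4209 − 0 = 4209 bp
  5399 − 4209 = 1190 bp
  6406 − 5399 = 1007 bp
  7053 − 6406 = 647 bp
Sorted largest to smallest: 4209, 1190, 1007, 647 bp.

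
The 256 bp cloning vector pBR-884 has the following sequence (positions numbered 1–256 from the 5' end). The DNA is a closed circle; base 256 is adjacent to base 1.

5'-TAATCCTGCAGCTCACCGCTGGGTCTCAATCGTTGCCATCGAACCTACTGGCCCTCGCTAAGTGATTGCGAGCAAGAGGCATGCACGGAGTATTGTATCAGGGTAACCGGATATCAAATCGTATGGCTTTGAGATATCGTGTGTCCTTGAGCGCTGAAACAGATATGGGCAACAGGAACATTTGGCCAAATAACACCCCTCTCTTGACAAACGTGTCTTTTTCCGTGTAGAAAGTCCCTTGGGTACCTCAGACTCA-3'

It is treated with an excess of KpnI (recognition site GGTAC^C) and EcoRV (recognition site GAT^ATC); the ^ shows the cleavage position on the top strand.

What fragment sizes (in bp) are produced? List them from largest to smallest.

122, 111, 23 bp

The KpnI site (GGTACC) starts at position 242.
KpnI cuts after base 5 of each site (before the last base), so after position 246.
EcoRV sites (GATATC) start at positions 110, 133.
EcoRV cuts after base 3 of each site, so after positions 112, 135.
Combined cut positions: 112, 135, 246.
Circular molecule, 3 cuts → 3 fragments:
  113–135 → 23 bp
  136–246 → 111 bp
  247–256 then 1–112 → 10 + 112 = 122 bp
Sorted largest to smallest: 122, 111, 23 bp.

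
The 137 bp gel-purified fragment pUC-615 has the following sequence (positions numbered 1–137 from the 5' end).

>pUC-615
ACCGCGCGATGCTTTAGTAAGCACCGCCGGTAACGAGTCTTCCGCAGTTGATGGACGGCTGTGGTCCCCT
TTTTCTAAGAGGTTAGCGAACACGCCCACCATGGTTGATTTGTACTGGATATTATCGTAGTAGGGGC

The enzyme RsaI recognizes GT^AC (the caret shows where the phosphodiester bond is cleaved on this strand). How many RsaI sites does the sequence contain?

1

GTAC occurs starting at position 112.
RsaI cuts at 1 site.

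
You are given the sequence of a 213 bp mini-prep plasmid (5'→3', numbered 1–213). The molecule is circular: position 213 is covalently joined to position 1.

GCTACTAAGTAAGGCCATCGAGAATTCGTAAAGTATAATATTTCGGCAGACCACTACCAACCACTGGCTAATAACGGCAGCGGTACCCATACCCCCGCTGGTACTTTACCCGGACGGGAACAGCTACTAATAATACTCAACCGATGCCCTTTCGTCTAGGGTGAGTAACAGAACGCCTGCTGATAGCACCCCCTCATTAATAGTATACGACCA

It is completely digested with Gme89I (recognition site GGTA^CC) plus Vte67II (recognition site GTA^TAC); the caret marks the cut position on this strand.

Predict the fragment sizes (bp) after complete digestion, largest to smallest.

The Gme89I site (GGTACC) starts at position 82.
Gme89I cuts after base 4 of each site, so after position 85.
The Vte67II site (GTATAC) starts at position 203.
Vte67II cuts after base 3 of each site, so after position 205.
Combined cut positions: 85, 205.
Circular molecule, 2 cuts → 2 fragments:
  86–205 → 120 bp
  206–213 then 1–85 → 8 + 85 = 93 bp
Sorted largest to smallest: 120, 93 bp.

120, 93 bp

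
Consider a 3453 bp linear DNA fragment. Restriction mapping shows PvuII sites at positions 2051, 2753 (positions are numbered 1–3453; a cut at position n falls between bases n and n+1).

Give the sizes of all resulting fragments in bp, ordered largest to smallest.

2051, 702, 700 bp

Linear molecule, 2 cuts → 3 fragments:
  2051 − 0 = 2051 bp
  2753 − 2051 = 702 bp
  3453 − 2753 = 700 bp
Sorted largest to smallest: 2051, 702, 700 bp.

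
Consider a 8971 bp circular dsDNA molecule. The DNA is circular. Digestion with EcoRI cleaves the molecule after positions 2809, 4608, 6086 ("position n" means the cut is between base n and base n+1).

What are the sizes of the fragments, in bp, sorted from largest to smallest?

5694, 1799, 1478 bp

Circular molecule, 3 cuts → 3 fragments:
  4608 − 2809 = 1799 bp
  6086 − 4608 = 1478 bp
  wrap: 8971 − 6086 + 2809 = 5694 bp
Sorted largest to smallest: 5694, 1799, 1478 bp.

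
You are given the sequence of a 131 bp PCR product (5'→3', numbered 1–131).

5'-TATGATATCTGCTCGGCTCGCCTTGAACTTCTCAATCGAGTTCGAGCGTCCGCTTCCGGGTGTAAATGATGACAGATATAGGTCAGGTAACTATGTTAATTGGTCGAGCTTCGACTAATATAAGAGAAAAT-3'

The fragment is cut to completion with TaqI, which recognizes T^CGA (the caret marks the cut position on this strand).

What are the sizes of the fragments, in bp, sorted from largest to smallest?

TaqI sites (TCGA) start at positions 36, 42, 104, 111.
TaqI cuts after the first base of each site, so after positions 36, 42, 104, 111.
Linear molecule, 4 cuts → 5 fragments:
  1–36 → 36 bp
  37–42 → 6 bp
  43–104 → 62 bp
  105–111 → 7 bp
  112–131 → 20 bp
Sorted largest to smallest: 62, 36, 20, 7, 6 bp.

62, 36, 20, 7, 6 bp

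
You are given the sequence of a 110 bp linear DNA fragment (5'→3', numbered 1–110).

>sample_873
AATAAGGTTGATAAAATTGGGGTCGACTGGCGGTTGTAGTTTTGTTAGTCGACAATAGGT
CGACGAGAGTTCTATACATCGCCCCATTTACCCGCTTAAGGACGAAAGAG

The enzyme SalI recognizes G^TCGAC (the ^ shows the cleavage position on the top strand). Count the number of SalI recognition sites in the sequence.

GTCGAC occurs starting at positions 22, 48, 59.
SalI cuts at 3 sites.

3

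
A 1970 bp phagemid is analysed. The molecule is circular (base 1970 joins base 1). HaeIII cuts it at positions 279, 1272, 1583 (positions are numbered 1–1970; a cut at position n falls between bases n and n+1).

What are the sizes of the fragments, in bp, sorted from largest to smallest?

993, 666, 311 bp

Circular molecule, 3 cuts → 3 fragments:
  1272 − 279 = 993 bp
  1583 − 1272 = 311 bp
  wrap: 1970 − 1583 + 279 = 666 bp
Sorted largest to smallest: 993, 666, 311 bp.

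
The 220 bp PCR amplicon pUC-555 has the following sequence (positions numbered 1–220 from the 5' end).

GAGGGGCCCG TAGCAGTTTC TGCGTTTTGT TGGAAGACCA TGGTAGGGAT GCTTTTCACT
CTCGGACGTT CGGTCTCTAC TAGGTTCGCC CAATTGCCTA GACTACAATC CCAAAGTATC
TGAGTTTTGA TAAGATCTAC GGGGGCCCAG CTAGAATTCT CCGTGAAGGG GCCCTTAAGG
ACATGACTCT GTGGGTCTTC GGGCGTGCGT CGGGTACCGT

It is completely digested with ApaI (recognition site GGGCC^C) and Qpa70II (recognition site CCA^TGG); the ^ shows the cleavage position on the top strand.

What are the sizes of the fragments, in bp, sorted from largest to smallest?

ApaI sites (GGGCCC) start at positions 4, 143, 169.
ApaI cuts after base 5 of each site (before the last base), so after positions 8, 147, 173.
The Qpa70II site (CCATGG) starts at position 38.
Qpa70II cuts after base 3 of each site, so after position 40.
Combined cut positions: 8, 40, 147, 173.
Linear molecule, 4 cuts → 5 fragments:
  1–8 → 8 bp
  9–40 → 32 bp
  41–147 → 107 bp
  148–173 → 26 bp
  174–220 → 47 bp
Sorted largest to smallest: 107, 47, 32, 26, 8 bp.

107, 47, 32, 26, 8 bp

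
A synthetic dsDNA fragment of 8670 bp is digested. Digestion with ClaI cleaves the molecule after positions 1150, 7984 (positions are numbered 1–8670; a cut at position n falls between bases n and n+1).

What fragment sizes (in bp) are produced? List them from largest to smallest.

Linear molecule, 2 cuts → 3 fragments:
  1150 − 0 = 1150 bp
  7984 − 1150 = 6834 bp
  8670 − 7984 = 686 bp
Sorted largest to smallest: 6834, 1150, 686 bp.

6834, 1150, 686 bp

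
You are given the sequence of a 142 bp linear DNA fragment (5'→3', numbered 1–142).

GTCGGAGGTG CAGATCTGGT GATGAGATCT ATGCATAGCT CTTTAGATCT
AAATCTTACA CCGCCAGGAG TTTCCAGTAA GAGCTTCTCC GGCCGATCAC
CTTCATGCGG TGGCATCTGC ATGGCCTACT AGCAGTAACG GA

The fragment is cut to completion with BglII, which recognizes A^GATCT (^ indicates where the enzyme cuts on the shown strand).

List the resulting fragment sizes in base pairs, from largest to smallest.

BglII sites (AGATCT) start at positions 12, 25, 45.
BglII cuts after the first base of each site, so after positions 12, 25, 45.
Linear molecule, 3 cuts → 4 fragments:
  1–12 → 12 bp
  13–25 → 13 bp
  26–45 → 20 bp
  46–142 → 97 bp
Sorted largest to smallest: 97, 20, 13, 12 bp.

97, 20, 13, 12 bp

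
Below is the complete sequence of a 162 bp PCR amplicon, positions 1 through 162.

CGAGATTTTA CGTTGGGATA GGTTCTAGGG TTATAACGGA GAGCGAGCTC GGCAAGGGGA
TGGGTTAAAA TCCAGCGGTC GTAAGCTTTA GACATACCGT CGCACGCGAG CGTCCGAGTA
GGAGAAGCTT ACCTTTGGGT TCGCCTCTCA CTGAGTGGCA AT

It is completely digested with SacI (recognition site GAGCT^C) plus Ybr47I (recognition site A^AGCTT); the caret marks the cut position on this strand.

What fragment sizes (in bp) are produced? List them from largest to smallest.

The SacI site (GAGCTC) starts at position 45.
SacI cuts after base 5 of each site (before the last base), so after position 49.
Ybr47I sites (AAGCTT) start at positions 83, 125.
Ybr47I cuts after the first base of each site, so after positions 83, 125.
Combined cut positions: 49, 83, 125.
Linear molecule, 3 cuts → 4 fragments:
  1–49 → 49 bp
  50–83 → 34 bp
  84–125 → 42 bp
  126–162 → 37 bp
Sorted largest to smallest: 49, 42, 37, 34 bp.

49, 42, 37, 34 bp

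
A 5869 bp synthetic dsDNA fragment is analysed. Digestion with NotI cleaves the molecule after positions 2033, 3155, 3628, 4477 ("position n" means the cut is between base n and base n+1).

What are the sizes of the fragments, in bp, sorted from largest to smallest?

2033, 1392, 1122, 849, 473 bp

Linear molecule, 4 cuts → 5 fragments:
  2033 − 0 = 2033 bp
  3155 − 2033 = 1122 bp
  3628 − 3155 = 473 bp
  4477 − 3628 = 849 bp
  5869 − 4477 = 1392 bp
Sorted largest to smallest: 2033, 1392, 1122, 849, 473 bp.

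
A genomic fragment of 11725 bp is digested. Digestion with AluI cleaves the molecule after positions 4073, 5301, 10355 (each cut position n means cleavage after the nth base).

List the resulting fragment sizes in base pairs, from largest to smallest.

Linear molecule, 3 cuts → 4 fragments:
  4073 − 0 = 4073 bp
  5301 − 4073 = 1228 bp
  10355 − 5301 = 5054 bp
  11725 − 10355 = 1370 bp
Sorted largest to smallest: 5054, 4073, 1370, 1228 bp.

5054, 4073, 1370, 1228 bp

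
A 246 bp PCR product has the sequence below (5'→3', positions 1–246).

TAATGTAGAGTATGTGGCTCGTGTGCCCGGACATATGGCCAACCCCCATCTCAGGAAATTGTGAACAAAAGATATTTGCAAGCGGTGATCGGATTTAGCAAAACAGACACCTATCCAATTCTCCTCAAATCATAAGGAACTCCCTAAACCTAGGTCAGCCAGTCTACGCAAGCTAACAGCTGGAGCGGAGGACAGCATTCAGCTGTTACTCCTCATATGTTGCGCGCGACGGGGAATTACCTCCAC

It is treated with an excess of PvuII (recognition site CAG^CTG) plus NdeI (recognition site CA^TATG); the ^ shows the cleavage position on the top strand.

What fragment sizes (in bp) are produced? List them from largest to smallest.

PvuII sites (CAGCTG) start at positions 177, 200.
PvuII cuts after base 3 of each site, so after positions 179, 202.
NdeI sites (CATATG) start at positions 32, 214.
NdeI cuts after base 2 of each site, so after positions 33, 215.
Combined cut positions: 33, 179, 202, 215.
Linear molecule, 4 cuts → 5 fragments:
  1–33 → 33 bp
  34–179 → 146 bp
  180–202 → 23 bp
  203–215 → 13 bp
  216–246 → 31 bp
Sorted largest to smallest: 146, 33, 31, 23, 13 bp.

146, 33, 31, 23, 13 bp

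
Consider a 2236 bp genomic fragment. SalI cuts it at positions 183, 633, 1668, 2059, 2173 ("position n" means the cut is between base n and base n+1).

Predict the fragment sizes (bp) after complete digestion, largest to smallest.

1035, 450, 391, 183, 114, 63 bp

Linear molecule, 5 cuts → 6 fragments:
  183 − 0 = 183 bp
  633 − 183 = 450 bp
  1668 − 633 = 1035 bp
  2059 − 1668 = 391 bp
  2173 − 2059 = 114 bp
  2236 − 2173 = 63 bp
Sorted largest to smallest: 1035, 450, 391, 183, 114, 63 bp.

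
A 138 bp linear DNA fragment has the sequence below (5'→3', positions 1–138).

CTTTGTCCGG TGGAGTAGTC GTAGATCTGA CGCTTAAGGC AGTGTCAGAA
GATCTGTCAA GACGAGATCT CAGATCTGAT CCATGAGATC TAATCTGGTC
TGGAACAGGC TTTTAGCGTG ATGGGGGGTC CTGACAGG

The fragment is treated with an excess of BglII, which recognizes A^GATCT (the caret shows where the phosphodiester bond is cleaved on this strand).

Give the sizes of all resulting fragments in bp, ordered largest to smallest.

BglII sites (AGATCT) start at positions 23, 50, 65, 72, 86.
BglII cuts after the first base of each site, so after positions 23, 50, 65, 72, 86.
Linear molecule, 5 cuts → 6 fragments:
  1–23 → 23 bp
  24–50 → 27 bp
  51–65 → 15 bp
  66–72 → 7 bp
  73–86 → 14 bp
  87–138 → 52 bp
Sorted largest to smallest: 52, 27, 23, 15, 14, 7 bp.

52, 27, 23, 15, 14, 7 bp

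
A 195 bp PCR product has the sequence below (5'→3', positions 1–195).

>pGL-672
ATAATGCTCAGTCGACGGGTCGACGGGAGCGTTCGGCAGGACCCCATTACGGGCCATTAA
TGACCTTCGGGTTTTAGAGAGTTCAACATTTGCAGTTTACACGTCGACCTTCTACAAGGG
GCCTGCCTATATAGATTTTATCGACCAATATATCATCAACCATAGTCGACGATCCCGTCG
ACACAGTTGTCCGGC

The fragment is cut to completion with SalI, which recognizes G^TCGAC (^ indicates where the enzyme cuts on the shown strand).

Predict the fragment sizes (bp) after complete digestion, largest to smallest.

SalI sites (GTCGAC) start at positions 11, 19, 103, 165, 177.
SalI cuts after the first base of each site, so after positions 11, 19, 103, 165, 177.
Linear molecule, 5 cuts → 6 fragments:
  1–11 → 11 bp
  12–19 → 8 bp
  20–103 → 84 bp
  104–165 → 62 bp
  166–177 → 12 bp
  178–195 → 18 bp
Sorted largest to smallest: 84, 62, 18, 12, 11, 8 bp.

84, 62, 18, 12, 11, 8 bp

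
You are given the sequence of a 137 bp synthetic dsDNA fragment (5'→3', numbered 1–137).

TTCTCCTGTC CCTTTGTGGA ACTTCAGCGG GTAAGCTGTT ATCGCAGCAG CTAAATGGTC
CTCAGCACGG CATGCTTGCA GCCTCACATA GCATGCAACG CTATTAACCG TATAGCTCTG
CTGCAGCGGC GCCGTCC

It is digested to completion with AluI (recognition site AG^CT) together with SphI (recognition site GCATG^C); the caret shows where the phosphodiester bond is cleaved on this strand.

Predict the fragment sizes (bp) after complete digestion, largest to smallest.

AluI sites (AGCT) start at positions 34, 49, 114.
AluI cuts after base 2 of each site, so after positions 35, 50, 115.
SphI sites (GCATGC) start at positions 70, 91.
SphI cuts after base 5 of each site (before the last base), so after positions 74, 95.
Combined cut positions: 35, 50, 74, 95, 115.
Linear molecule, 5 cuts → 6 fragments:
  1–35 → 35 bp
  36–50 → 15 bp
  51–74 → 24 bp
  75–95 → 21 bp
  96–115 → 20 bp
  116–137 → 22 bp
Sorted largest to smallest: 35, 24, 22, 21, 20, 15 bp.

35, 24, 22, 21, 20, 15 bp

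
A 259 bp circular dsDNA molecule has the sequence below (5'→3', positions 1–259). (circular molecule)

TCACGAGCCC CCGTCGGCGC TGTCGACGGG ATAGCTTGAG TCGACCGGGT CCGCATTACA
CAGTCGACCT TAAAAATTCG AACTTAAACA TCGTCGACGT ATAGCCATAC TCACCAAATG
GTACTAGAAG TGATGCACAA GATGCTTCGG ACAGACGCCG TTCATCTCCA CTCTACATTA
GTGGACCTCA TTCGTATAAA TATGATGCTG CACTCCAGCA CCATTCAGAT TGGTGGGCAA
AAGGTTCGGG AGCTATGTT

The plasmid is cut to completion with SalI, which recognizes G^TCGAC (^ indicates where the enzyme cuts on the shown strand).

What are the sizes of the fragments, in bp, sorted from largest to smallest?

188, 30, 23, 18 bp

SalI sites (GTCGAC) start at positions 22, 40, 63, 93.
SalI cuts after the first base of each site, so after positions 22, 40, 63, 93.
Circular molecule, 4 cuts → 4 fragments:
  23–40 → 18 bp
  41–63 → 23 bp
  64–93 → 30 bp
  94–259 then 1–22 → 166 + 22 = 188 bp
Sorted largest to smallest: 188, 30, 23, 18 bp.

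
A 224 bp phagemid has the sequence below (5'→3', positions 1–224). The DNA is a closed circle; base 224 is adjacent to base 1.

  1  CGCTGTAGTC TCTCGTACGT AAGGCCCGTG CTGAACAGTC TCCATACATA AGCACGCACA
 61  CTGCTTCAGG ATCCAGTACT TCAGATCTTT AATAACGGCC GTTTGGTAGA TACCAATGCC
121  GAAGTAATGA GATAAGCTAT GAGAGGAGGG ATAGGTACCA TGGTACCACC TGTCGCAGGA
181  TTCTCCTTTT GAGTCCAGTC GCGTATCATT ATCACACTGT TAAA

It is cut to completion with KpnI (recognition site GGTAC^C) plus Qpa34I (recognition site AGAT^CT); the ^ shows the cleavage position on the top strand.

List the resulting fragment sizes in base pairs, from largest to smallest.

144, 72, 8 bp

KpnI sites (GGTACC) start at positions 154, 162.
KpnI cuts after base 5 of each site (before the last base), so after positions 158, 166.
The Qpa34I site (AGATCT) starts at position 83.
Qpa34I cuts after base 4 of each site, so after position 86.
Combined cut positions: 86, 158, 166.
Circular molecule, 3 cuts → 3 fragments:
  87–158 → 72 bp
  159–166 → 8 bp
  167–224 then 1–86 → 58 + 86 = 144 bp
Sorted largest to smallest: 144, 72, 8 bp.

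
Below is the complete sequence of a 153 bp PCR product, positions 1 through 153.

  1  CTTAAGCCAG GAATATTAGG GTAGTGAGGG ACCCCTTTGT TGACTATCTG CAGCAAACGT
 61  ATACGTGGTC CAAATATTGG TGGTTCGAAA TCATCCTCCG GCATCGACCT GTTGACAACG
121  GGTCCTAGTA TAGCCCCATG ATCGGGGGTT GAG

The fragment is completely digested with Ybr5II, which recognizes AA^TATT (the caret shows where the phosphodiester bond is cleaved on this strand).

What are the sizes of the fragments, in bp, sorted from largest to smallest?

79, 61, 13 bp

Ybr5II sites (AATATT) start at positions 12, 73.
Ybr5II cuts after base 2 of each site, so after positions 13, 74.
Linear molecule, 2 cuts → 3 fragments:
  1–13 → 13 bp
  14–74 → 61 bp
  75–153 → 79 bp
Sorted largest to smallest: 79, 61, 13 bp.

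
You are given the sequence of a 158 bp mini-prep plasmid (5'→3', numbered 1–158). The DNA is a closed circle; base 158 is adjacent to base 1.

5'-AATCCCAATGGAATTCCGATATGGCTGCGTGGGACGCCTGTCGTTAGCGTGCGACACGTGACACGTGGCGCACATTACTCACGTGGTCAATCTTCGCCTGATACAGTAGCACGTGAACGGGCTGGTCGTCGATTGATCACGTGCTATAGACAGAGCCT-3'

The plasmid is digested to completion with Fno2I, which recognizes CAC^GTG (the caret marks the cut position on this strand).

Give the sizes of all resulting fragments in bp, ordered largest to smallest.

Fno2I sites (CACGTG) start at positions 55, 62, 80, 110, 138.
Fno2I cuts after base 3 of each site, so after positions 57, 64, 82, 112, 140.
Circular molecule, 5 cuts → 5 fragments:
  58–64 → 7 bp
  65–82 → 18 bp
  83–112 → 30 bp
  113–140 → 28 bp
  141–158 then 1–57 → 18 + 57 = 75 bp
Sorted largest to smallest: 75, 30, 28, 18, 7 bp.

75, 30, 28, 18, 7 bp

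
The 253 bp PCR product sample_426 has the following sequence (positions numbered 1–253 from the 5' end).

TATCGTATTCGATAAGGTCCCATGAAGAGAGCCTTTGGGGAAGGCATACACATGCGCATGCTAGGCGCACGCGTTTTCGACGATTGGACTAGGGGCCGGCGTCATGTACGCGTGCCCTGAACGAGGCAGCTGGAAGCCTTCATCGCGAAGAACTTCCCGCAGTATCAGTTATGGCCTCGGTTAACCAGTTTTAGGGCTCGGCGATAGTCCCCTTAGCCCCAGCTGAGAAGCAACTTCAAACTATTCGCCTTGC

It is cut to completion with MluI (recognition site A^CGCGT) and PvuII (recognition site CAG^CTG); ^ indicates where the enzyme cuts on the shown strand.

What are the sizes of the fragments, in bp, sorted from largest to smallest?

MluI sites (ACGCGT) start at positions 69, 108.
MluI cuts after the first base of each site, so after positions 69, 108.
PvuII sites (CAGCTG) start at positions 127, 220.
PvuII cuts after base 3 of each site, so after positions 129, 222.
Combined cut positions: 69, 108, 129, 222.
Linear molecule, 4 cuts → 5 fragments:
  1–69 → 69 bp
  70–108 → 39 bp
  109–129 → 21 bp
  130–222 → 93 bp
  223–253 → 31 bp
Sorted largest to smallest: 93, 69, 39, 31, 21 bp.

93, 69, 39, 31, 21 bp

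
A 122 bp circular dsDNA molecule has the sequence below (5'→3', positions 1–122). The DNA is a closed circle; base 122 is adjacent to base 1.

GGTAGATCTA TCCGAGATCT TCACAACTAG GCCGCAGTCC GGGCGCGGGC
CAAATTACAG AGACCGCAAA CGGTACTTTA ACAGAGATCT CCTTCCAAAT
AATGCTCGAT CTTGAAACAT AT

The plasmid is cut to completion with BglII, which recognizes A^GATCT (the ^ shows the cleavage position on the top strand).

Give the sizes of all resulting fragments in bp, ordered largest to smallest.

BglII sites (AGATCT) start at positions 4, 15, 85.
BglII cuts after the first base of each site, so after positions 4, 15, 85.
Circular molecule, 3 cuts → 3 fragments:
  5–15 → 11 bp
  16–85 → 70 bp
  86–122 then 1–4 → 37 + 4 = 41 bp
Sorted largest to smallest: 70, 41, 11 bp.

70, 41, 11 bp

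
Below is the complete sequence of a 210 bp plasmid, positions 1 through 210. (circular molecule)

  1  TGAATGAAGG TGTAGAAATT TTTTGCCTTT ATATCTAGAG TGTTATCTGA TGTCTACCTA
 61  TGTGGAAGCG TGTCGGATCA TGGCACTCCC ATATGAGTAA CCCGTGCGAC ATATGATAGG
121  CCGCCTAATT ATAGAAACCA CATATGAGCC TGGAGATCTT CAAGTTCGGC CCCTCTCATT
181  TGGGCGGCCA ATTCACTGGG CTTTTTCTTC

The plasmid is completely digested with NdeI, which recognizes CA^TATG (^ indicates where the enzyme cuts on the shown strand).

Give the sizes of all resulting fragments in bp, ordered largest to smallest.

159, 31, 20 bp

NdeI sites (CATATG) start at positions 90, 110, 141.
NdeI cuts after base 2 of each site, so after positions 91, 111, 142.
Circular molecule, 3 cuts → 3 fragments:
  92–111 → 20 bp
  112–142 → 31 bp
  143–210 then 1–91 → 68 + 91 = 159 bp
Sorted largest to smallest: 159, 31, 20 bp.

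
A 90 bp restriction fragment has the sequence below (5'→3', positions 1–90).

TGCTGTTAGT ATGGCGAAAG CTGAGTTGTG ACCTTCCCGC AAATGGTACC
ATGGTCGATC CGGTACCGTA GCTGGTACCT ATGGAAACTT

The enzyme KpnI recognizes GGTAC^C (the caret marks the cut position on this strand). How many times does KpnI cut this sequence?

GGTACC occurs starting at positions 45, 62, 74.
KpnI cuts at 3 sites.

3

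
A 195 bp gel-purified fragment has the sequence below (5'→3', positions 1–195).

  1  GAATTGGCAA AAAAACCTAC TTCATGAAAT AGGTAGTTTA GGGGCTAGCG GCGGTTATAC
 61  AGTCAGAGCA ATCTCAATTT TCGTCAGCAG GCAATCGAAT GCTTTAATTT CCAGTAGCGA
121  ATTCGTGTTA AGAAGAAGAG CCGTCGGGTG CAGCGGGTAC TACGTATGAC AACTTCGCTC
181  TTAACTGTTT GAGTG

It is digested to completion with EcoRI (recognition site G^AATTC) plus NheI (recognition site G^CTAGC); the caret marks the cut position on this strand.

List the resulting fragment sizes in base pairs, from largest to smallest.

The EcoRI site (GAATTC) starts at position 119.
EcoRI cuts after the first base of each site, so after position 119.
The NheI site (GCTAGC) starts at position 44.
NheI cuts after the first base of each site, so after position 44.
Combined cut positions: 44, 119.
Linear molecule, 2 cuts → 3 fragments:
  1–44 → 44 bp
  45–119 → 75 bp
  120–195 → 76 bp
Sorted largest to smallest: 76, 75, 44 bp.

76, 75, 44 bp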